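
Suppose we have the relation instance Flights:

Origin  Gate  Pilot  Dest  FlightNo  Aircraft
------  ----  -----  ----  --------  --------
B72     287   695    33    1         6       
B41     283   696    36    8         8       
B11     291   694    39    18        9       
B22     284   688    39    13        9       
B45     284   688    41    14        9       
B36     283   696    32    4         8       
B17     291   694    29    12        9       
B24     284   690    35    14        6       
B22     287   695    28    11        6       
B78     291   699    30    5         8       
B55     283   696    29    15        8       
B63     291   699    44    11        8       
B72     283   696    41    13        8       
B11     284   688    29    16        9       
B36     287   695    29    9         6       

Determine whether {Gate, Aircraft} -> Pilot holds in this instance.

(Gate=287, Aircraft=6): 3 rows → Pilot = 695, 695, 695 ✓
(Gate=283, Aircraft=8): 4 rows → Pilot = 696, 696, 696, 696 ✓
(Gate=291, Aircraft=9): 2 rows → Pilot = 694, 694 ✓
(Gate=284, Aircraft=9): 3 rows → Pilot = 688, 688, 688 ✓
(Gate=284, Aircraft=6): 1 row → Pilot = 690 ✓
(Gate=291, Aircraft=8): 2 rows → Pilot = 699, 699 ✓
Every {Gate, Aircraft} value is associated with a single Pilot value, so {Gate, Aircraft} -> Pilot holds.

Yes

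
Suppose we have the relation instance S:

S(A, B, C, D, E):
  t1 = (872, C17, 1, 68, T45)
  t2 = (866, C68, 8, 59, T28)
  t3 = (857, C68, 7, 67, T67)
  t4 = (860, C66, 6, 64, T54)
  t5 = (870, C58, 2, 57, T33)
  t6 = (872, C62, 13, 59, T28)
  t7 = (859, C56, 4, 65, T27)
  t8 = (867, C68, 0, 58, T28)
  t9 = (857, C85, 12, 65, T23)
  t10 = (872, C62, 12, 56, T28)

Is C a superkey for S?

No

Rows 9 and 10 have the same C value C=12 but are distinct tuples, so C does not determine every attribute — not a superkey.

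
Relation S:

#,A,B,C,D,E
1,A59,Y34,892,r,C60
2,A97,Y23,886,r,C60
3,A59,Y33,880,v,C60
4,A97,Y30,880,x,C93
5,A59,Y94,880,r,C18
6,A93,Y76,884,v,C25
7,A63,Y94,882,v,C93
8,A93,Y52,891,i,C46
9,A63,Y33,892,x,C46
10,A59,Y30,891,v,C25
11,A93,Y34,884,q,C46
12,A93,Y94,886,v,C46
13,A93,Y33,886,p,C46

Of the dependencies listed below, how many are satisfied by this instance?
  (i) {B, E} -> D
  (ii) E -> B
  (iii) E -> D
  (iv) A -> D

(i) {B, E} -> D: (B=Y33, E=C46): rows 9, 13 → D takes values {x, p} — violation — fails.
(ii) E -> B: E=C60: rows 1, 2, 3 → B takes values {Y34, Y23, Y33} — violation; E=C93: rows 4, 7 → B takes values {Y30, Y94} — violation; E=C25: rows 6, 10 → B takes values {Y76, Y30} — violation; E=C46: rows 8, 9, 11, 12, 13 → B takes values {Y52, Y33, Y34, Y94} — violation — fails.
(iii) E -> D: E=C60: rows 1, 2, 3 → D takes values {r, v} — violation; E=C93: rows 4, 7 → D takes values {x, v} — violation; E=C46: rows 8, 9, 11, 12, 13 → D takes values {i, x, q, v, p} — violation — fails.
(iv) A -> D: A=A59: rows 1, 3, 5, 10 → D takes values {r, v} — violation; A=A97: rows 2, 4 → D takes values {r, x} — violation; A=A93: rows 6, 8, 11, 12, 13 → D takes values {v, i, q, p} — violation; A=A63: rows 7, 9 → D takes values {v, x} — violation — fails.
None of the 4 dependencies hold.

0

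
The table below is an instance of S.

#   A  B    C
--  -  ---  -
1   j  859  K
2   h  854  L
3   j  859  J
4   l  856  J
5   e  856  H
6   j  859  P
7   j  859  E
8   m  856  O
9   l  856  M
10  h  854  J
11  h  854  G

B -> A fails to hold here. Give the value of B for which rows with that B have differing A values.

B=859: rows 1, 3, 6, 7 → A = j, j, j, j ✓
B=854: rows 2, 10, 11 → A = h, h, h ✓
B=856: rows 4, 5, 8, 9 → A takes values {l, e, m} — violation
The only B value with inconsistent A is B=856.

856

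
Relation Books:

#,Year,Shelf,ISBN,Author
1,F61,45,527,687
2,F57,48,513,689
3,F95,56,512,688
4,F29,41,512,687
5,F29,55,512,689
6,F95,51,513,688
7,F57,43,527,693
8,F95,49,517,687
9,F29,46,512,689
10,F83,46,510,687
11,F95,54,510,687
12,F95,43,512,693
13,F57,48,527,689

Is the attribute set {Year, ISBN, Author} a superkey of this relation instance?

No

Rows 5 and 9 have the same {Year, ISBN, Author} value (Year=F29, ISBN=512, Author=689) but are distinct tuples, so {Year, ISBN, Author} does not determine every attribute — not a superkey.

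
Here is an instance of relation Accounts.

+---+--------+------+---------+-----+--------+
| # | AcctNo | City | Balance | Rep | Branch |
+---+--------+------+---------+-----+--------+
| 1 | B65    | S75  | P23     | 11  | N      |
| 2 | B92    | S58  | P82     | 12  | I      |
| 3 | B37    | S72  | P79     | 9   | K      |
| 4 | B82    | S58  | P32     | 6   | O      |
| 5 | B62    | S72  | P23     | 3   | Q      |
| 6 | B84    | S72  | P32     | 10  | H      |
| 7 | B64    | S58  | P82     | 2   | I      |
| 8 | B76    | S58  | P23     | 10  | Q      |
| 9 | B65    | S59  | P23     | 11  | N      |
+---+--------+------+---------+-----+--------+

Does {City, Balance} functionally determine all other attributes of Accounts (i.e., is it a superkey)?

No

Rows 2 and 7 have the same {City, Balance} value (City=S58, Balance=P82) but are distinct tuples, so {City, Balance} does not determine every attribute — not a superkey.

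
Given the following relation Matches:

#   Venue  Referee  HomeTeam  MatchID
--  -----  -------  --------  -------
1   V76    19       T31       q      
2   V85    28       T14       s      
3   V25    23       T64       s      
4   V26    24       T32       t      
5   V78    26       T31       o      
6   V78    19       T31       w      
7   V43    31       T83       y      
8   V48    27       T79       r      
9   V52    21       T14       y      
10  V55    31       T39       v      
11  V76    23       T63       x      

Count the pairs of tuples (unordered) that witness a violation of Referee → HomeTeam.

Referee=19: all 2 rows agree on HomeTeam — 0 pairs.
Referee=23: violating pairs (3,11) — 1 pair.
Referee=31: violating pairs (7,10) — 1 pair.

2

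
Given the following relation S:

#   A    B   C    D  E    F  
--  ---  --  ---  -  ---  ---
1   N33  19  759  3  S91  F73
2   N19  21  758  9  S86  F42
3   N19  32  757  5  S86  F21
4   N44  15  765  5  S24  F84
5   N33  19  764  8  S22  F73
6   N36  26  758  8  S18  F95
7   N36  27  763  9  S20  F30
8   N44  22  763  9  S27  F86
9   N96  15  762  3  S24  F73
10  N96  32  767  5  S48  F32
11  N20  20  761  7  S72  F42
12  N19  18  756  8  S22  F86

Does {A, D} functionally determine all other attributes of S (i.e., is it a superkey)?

All 12 rows have distinct {A, D} values, so {A, D} → (all attributes) holds and {A, D} is a superkey.

Yes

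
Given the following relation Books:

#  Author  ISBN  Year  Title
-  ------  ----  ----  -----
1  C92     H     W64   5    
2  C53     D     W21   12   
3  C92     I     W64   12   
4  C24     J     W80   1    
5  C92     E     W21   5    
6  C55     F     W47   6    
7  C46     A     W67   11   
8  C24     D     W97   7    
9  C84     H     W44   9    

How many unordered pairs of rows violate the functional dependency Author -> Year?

3

Author=C92: violating pairs (1,5), (3,5) — 2 pairs.
Author=C24: violating pairs (4,8) — 1 pair.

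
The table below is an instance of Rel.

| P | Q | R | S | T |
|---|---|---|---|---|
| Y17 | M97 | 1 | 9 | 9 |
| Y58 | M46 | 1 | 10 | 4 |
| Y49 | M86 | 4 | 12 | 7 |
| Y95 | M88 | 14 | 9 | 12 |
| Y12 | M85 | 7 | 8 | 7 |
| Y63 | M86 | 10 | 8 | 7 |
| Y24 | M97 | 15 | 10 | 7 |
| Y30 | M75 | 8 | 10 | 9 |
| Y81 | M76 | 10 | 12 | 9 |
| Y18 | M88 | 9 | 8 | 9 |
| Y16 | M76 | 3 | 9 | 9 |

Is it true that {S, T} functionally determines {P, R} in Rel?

No

(S=9, T=9): 2 rows → {P,R} takes values {(Y17, 1), (Y16, 3)} — violation
(S=10, T=4): 1 row → {P,R} = (Y58, 1) ✓
(S=12, T=7): 1 row → {P,R} = (Y49, 4) ✓
(S=9, T=12): 1 row → {P,R} = (Y95, 14) ✓
(S=8, T=7): 2 rows → {P,R} takes values {(Y12, 7), (Y63, 10)} — violation
(S=10, T=7): 1 row → {P,R} = (Y24, 15) ✓
(S=10, T=9): 1 row → {P,R} = (Y30, 8) ✓
(S=12, T=9): 1 row → {P,R} = (Y81, 10) ✓
(S=8, T=9): 1 row → {P,R} = (Y18, 9) ✓
Two rows agree on {S, T} but differ on {P, R}, so {S, T} → {P, R} does not hold.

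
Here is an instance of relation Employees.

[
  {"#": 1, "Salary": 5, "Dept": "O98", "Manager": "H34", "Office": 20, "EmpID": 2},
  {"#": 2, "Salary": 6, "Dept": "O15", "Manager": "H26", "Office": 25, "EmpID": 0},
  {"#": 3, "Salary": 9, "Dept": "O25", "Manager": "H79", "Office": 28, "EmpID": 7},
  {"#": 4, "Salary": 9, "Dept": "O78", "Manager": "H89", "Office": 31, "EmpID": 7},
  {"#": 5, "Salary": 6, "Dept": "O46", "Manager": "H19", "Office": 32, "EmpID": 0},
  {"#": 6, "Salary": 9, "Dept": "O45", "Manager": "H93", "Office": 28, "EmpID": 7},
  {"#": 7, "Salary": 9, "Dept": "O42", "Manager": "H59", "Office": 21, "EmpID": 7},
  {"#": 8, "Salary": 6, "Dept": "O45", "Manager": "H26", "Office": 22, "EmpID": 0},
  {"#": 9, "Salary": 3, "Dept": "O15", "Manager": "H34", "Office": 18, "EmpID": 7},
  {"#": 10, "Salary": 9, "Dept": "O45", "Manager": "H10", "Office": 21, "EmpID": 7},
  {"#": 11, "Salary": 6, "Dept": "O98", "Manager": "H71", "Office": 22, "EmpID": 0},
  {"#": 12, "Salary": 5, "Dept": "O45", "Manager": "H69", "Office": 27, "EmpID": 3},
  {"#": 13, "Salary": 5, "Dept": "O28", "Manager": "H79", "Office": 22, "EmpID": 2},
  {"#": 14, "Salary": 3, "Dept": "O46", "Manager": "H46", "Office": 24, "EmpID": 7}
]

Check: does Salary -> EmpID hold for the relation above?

No

Salary=5: rows 1, 12, 13 → EmpID takes values {2, 3} — violation
Salary=6: rows 2, 5, 8, 11 → EmpID = 0, 0, 0, 0 ✓
Salary=9: rows 3, 4, 6, 7, 10 → EmpID = 7, 7, 7, 7, 7 ✓
Salary=3: rows 9, 14 → EmpID = 7, 7 ✓
Two rows agree on Salary but differ on EmpID, so Salary -> EmpID does not hold.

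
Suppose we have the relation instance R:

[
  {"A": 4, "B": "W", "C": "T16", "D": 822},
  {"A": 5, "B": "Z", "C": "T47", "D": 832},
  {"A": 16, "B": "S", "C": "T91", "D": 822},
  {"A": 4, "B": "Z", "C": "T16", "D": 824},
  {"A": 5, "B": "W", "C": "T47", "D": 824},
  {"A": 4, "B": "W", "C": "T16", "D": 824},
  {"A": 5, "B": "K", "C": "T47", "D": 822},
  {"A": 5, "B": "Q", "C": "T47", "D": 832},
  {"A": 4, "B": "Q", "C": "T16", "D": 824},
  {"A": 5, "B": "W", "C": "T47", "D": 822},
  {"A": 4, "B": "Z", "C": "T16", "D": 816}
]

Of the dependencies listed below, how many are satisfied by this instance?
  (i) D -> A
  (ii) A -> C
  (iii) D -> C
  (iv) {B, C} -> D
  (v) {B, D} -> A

1

(i) D -> A: D=822: 4 rows → A takes values {4, 16, 5} — violation; D=824: 4 rows → A takes values {4, 5} — violation — fails.
(ii) A -> C: every LHS value maps to a single RHS value — holds.
(iii) D -> C: D=822: 4 rows → C takes values {T16, T91, T47} — violation; D=824: 4 rows → C takes values {T16, T47} — violation — fails.
(iv) {B, C} -> D: (B=W, C=T16): 2 rows → D takes values {822, 824} — violation; (B=Z, C=T16): 2 rows → D takes values {824, 816} — violation; (B=W, C=T47): 2 rows → D takes values {824, 822} — violation — fails.
(v) {B, D} -> A: (B=W, D=822): 2 rows → A takes values {4, 5} — violation; (B=W, D=824): 2 rows → A takes values {5, 4} — violation — fails.
1 of the 5 dependencies holds.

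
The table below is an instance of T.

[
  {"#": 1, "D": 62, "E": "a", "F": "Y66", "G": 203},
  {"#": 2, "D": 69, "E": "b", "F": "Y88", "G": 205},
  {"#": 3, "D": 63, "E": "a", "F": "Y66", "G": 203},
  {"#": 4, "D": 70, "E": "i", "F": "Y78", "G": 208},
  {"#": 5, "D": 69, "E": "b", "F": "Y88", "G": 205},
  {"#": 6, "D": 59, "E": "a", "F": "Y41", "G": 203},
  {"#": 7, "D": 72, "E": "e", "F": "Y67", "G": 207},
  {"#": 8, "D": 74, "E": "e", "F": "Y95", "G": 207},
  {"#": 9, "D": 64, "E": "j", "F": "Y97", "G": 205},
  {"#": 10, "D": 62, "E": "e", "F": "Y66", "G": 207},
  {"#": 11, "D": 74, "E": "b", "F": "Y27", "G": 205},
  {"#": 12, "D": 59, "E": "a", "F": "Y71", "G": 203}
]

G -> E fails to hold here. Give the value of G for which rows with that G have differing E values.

205

G=203: rows 1, 3, 6, 12 → E = a, a, a, a ✓
G=205: rows 2, 5, 9, 11 → E takes values {b, j} — violation
G=208: row 4 → E = i ✓
G=207: rows 7, 8, 10 → E = e, e, e ✓
The only G value with inconsistent E is G=205.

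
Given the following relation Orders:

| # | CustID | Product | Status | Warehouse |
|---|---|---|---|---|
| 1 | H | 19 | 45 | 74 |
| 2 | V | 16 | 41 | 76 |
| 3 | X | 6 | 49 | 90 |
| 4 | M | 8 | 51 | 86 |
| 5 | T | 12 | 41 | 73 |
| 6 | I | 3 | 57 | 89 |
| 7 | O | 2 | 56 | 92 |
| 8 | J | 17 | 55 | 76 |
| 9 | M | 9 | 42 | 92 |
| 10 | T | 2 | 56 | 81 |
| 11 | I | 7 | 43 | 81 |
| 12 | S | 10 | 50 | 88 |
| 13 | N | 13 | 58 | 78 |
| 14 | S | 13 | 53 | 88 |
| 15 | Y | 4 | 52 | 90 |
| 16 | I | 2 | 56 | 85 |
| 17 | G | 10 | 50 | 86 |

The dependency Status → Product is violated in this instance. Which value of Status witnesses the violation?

Status=45: row 1 → Product = 19 ✓
Status=41: rows 2, 5 → Product takes values {16, 12} — violation
Status=49: row 3 → Product = 6 ✓
Status=51: row 4 → Product = 8 ✓
Status=57: row 6 → Product = 3 ✓
Status=56: rows 7, 10, 16 → Product = 2, 2, 2 ✓
Status=55: row 8 → Product = 17 ✓
Status=42: row 9 → Product = 9 ✓
Status=43: row 11 → Product = 7 ✓
Status=50: rows 12, 17 → Product = 10, 10 ✓
Status=58: row 13 → Product = 13 ✓
Status=53: row 14 → Product = 13 ✓
Status=52: row 15 → Product = 4 ✓
The only Status value with inconsistent Product is Status=41.

41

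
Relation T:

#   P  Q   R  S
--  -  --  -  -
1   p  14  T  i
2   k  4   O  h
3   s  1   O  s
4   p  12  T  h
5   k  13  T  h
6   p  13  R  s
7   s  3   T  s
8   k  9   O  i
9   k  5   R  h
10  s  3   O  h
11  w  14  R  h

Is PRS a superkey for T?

Yes

All 11 rows have distinct PRS values, so PRS → (all attributes) holds and PRS is a superkey.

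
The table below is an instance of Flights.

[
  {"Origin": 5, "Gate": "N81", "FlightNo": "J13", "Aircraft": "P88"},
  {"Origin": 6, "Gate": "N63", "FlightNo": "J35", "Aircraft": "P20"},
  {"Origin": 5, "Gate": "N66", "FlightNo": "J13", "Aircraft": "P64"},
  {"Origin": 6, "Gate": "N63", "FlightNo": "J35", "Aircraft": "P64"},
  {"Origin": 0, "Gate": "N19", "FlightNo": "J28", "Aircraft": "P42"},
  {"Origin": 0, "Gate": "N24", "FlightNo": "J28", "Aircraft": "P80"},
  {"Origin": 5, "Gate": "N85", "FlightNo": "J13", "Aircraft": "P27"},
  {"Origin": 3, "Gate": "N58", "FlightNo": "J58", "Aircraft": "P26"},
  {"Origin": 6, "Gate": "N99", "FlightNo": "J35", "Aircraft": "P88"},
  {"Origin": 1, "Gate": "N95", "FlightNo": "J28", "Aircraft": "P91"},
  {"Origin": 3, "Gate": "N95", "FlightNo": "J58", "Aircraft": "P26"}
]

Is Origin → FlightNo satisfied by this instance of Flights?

Yes

Origin=5: 3 rows → FlightNo = J13, J13, J13 ✓
Origin=6: 3 rows → FlightNo = J35, J35, J35 ✓
Origin=0: 2 rows → FlightNo = J28, J28 ✓
Origin=3: 2 rows → FlightNo = J58, J58 ✓
Origin=1: 1 row → FlightNo = J28 ✓
Every Origin value is associated with a single FlightNo value, so Origin → FlightNo holds.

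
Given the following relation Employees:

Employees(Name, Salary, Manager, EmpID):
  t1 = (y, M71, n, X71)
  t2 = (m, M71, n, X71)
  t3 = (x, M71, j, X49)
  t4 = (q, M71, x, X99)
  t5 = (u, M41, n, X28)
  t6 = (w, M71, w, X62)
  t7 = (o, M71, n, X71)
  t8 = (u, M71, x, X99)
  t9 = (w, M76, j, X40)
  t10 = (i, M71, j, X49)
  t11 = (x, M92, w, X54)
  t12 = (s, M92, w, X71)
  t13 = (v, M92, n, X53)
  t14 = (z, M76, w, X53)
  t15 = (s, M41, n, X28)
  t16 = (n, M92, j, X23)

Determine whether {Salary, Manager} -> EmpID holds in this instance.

(Salary=M71, Manager=n): rows 1, 2, 7 → EmpID = X71, X71, X71 ✓
(Salary=M71, Manager=j): rows 3, 10 → EmpID = X49, X49 ✓
(Salary=M71, Manager=x): rows 4, 8 → EmpID = X99, X99 ✓
(Salary=M41, Manager=n): rows 5, 15 → EmpID = X28, X28 ✓
(Salary=M71, Manager=w): row 6 → EmpID = X62 ✓
(Salary=M76, Manager=j): row 9 → EmpID = X40 ✓
(Salary=M92, Manager=w): rows 11, 12 → EmpID takes values {X54, X71} — violation
(Salary=M92, Manager=n): row 13 → EmpID = X53 ✓
(Salary=M76, Manager=w): row 14 → EmpID = X53 ✓
(Salary=M92, Manager=j): row 16 → EmpID = X23 ✓
Two rows agree on {Salary, Manager} but differ on EmpID, so {Salary, Manager} -> EmpID does not hold.

No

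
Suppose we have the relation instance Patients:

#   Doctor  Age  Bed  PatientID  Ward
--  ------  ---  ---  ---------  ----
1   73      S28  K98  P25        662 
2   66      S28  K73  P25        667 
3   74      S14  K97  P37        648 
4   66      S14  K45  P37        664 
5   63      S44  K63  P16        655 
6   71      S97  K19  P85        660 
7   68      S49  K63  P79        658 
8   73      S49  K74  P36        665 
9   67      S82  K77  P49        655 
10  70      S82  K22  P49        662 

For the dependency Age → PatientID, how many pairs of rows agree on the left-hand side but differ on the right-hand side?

1

Age=S28: all 2 rows agree on PatientID — 0 pairs.
Age=S14: all 2 rows agree on PatientID — 0 pairs.
Age=S49: violating pairs (7,8) — 1 pair.
Age=S82: all 2 rows agree on PatientID — 0 pairs.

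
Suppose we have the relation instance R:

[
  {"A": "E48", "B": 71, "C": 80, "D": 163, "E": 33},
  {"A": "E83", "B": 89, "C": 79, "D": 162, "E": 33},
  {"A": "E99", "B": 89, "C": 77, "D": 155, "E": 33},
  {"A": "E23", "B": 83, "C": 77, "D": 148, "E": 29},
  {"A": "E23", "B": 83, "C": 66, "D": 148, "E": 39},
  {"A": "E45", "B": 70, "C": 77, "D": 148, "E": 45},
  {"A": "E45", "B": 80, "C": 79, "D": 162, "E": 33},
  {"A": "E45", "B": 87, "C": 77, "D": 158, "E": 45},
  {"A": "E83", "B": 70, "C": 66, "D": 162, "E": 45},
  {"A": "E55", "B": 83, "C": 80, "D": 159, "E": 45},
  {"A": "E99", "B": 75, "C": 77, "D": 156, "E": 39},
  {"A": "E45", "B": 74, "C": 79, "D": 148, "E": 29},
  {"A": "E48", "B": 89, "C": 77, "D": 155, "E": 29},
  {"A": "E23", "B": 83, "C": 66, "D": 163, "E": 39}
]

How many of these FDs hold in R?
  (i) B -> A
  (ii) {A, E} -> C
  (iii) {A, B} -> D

(i) B -> A: B=89: 3 rows → A takes values {E83, E99, E48} — violation; B=83: 4 rows → A takes values {E23, E55} — violation; B=70: 2 rows → A takes values {E45, E83} — violation — fails.
(ii) {A, E} -> C: every LHS value maps to a single RHS value — holds.
(iii) {A, B} -> D: (A=E23, B=83): 3 rows → D takes values {148, 163} — violation — fails.
1 of the 3 dependencies holds.

1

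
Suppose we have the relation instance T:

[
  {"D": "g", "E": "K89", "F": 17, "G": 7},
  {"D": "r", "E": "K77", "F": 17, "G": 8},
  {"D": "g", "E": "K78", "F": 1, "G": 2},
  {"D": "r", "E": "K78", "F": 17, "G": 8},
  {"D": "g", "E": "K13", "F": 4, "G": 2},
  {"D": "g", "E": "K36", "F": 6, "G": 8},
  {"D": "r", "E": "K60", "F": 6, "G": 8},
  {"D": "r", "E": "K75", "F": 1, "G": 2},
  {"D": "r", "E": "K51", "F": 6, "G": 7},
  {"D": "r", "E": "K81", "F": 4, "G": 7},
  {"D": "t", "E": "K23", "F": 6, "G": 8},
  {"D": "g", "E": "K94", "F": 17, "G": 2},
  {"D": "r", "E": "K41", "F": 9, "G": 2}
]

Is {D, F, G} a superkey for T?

No

Two distinct rows share (D=r, F=17, G=8), so {D, F, G} does not determine every attribute — not a superkey.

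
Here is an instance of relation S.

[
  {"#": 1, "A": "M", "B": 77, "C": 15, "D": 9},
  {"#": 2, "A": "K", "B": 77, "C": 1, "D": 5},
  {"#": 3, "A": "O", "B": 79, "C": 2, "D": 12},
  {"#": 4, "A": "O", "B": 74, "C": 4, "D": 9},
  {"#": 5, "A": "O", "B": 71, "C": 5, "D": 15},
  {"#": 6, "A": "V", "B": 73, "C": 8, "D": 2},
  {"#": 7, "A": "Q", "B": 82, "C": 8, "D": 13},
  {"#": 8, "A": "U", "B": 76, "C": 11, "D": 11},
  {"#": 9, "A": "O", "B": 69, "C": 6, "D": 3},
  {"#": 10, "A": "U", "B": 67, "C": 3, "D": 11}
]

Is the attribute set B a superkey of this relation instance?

No

Rows 1 and 2 have the same B value B=77 but are distinct tuples, so B does not determine every attribute — not a superkey.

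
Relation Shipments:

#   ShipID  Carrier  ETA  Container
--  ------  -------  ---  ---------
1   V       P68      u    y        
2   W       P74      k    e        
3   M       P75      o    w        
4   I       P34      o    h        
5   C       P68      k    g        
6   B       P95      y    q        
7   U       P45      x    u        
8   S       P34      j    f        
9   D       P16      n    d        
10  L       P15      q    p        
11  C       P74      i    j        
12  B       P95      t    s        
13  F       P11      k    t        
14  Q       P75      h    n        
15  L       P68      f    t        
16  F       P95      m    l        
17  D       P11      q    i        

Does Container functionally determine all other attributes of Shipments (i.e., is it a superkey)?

No

Rows 13 and 15 have the same Container value Container=t but are distinct tuples, so Container does not determine every attribute — not a superkey.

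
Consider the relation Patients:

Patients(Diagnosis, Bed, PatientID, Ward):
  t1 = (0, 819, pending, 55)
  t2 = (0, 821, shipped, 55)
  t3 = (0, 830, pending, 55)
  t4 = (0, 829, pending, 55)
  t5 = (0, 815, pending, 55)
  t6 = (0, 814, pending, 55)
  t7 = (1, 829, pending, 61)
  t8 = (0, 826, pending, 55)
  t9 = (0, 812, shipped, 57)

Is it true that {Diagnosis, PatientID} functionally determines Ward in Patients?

No

(Diagnosis=0, PatientID=pending): rows 1, 3, 4, 5, 6, 8 → Ward = 55, 55, 55, 55, 55, 55 ✓
(Diagnosis=0, PatientID=shipped): rows 2, 9 → Ward takes values {55, 57} — violation
(Diagnosis=1, PatientID=pending): row 7 → Ward = 61 ✓
Two rows agree on {Diagnosis, PatientID} but differ on Ward, so {Diagnosis, PatientID} -> Ward does not hold.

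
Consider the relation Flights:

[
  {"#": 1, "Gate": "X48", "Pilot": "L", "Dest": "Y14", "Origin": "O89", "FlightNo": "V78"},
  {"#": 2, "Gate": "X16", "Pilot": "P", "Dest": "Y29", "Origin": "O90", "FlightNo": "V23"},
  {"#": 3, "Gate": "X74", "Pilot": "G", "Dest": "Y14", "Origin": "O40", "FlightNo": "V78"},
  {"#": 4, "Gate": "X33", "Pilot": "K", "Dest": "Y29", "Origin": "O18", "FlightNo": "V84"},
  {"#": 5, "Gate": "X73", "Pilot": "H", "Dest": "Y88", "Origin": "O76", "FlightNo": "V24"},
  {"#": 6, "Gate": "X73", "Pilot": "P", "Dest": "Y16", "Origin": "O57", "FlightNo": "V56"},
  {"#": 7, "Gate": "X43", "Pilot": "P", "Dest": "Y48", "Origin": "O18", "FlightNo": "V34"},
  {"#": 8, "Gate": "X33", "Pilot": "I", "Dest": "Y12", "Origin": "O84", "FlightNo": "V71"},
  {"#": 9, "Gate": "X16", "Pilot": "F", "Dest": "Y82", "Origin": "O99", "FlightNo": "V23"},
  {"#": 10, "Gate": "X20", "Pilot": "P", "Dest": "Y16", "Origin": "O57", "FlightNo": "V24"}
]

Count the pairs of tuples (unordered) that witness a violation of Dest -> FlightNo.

2

Dest=Y14: all 2 rows agree on FlightNo — 0 pairs.
Dest=Y29: violating pairs (2,4) — 1 pair.
Dest=Y16: violating pairs (6,10) — 1 pair.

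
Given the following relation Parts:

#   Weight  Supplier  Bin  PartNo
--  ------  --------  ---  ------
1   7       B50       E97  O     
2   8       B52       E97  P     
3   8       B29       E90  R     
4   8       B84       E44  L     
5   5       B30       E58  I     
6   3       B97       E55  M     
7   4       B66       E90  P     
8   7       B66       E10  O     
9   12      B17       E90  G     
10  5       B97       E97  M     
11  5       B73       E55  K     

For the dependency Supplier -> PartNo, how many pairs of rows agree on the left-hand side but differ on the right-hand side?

1

Supplier=B97: all 2 rows agree on PartNo — 0 pairs.
Supplier=B66: violating pairs (7,8) — 1 pair.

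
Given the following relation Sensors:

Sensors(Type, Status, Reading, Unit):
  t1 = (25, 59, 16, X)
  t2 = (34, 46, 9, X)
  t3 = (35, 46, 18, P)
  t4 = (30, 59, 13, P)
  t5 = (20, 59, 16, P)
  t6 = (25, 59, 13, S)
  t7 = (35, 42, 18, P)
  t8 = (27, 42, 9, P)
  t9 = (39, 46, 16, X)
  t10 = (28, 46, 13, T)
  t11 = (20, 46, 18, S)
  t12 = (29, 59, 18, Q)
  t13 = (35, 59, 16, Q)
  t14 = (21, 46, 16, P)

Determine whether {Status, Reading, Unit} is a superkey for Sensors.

All 14 rows have distinct {Status, Reading, Unit} values, so {Status, Reading, Unit} → (all attributes) holds and {Status, Reading, Unit} is a superkey.

Yes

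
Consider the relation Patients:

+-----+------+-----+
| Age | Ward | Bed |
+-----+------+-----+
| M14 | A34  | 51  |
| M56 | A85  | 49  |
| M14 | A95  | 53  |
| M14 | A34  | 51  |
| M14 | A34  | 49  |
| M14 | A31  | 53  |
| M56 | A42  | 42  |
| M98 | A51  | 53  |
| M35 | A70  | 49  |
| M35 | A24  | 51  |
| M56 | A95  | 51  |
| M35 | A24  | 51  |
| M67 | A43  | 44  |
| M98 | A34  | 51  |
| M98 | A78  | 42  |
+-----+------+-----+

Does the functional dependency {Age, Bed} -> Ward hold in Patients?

(Age=M14, Bed=51): 2 rows → Ward = A34, A34 ✓
(Age=M56, Bed=49): 1 row → Ward = A85 ✓
(Age=M14, Bed=53): 2 rows → Ward takes values {A95, A31} — violation
(Age=M14, Bed=49): 1 row → Ward = A34 ✓
(Age=M56, Bed=42): 1 row → Ward = A42 ✓
(Age=M98, Bed=53): 1 row → Ward = A51 ✓
(Age=M35, Bed=49): 1 row → Ward = A70 ✓
(Age=M35, Bed=51): 2 rows → Ward = A24, A24 ✓
(Age=M56, Bed=51): 1 row → Ward = A95 ✓
(Age=M67, Bed=44): 1 row → Ward = A43 ✓
(Age=M98, Bed=51): 1 row → Ward = A34 ✓
(Age=M98, Bed=42): 1 row → Ward = A78 ✓
Two rows agree on {Age, Bed} but differ on Ward, so {Age, Bed} -> Ward does not hold.

No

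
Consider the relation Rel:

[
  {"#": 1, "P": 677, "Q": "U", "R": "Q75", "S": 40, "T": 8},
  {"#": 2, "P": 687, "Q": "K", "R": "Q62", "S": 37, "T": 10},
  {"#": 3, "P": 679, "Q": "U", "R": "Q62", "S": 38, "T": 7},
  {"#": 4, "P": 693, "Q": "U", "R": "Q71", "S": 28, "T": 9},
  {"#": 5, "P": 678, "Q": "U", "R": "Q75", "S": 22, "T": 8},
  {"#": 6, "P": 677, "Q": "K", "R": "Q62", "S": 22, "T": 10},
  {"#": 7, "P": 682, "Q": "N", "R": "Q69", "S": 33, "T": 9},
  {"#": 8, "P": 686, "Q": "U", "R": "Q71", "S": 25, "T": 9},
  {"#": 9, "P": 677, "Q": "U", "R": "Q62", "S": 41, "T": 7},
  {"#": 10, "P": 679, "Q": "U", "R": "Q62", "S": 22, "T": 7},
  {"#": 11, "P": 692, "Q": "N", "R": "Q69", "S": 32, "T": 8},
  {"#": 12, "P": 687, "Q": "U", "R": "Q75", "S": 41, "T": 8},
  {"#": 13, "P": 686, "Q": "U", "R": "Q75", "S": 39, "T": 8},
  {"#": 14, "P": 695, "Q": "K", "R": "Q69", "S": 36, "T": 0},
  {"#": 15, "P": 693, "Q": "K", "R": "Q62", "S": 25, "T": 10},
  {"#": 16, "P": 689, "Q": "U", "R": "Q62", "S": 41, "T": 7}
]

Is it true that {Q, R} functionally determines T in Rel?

No

(Q=U, R=Q75): rows 1, 5, 12, 13 → T = 8, 8, 8, 8 ✓
(Q=K, R=Q62): rows 2, 6, 15 → T = 10, 10, 10 ✓
(Q=U, R=Q62): rows 3, 9, 10, 16 → T = 7, 7, 7, 7 ✓
(Q=U, R=Q71): rows 4, 8 → T = 9, 9 ✓
(Q=N, R=Q69): rows 7, 11 → T takes values {9, 8} — violation
(Q=K, R=Q69): row 14 → T = 0 ✓
Two rows agree on {Q, R} but differ on T, so {Q, R} -> T does not hold.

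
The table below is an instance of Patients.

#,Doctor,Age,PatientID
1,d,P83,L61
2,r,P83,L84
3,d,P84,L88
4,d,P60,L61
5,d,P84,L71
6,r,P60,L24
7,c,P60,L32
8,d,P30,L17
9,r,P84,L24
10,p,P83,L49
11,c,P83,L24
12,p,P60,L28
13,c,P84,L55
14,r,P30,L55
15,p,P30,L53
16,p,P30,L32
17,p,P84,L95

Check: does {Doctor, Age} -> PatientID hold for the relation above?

No

(Doctor=d, Age=P83): row 1 → PatientID = L61 ✓
(Doctor=r, Age=P83): row 2 → PatientID = L84 ✓
(Doctor=d, Age=P84): rows 3, 5 → PatientID takes values {L88, L71} — violation
(Doctor=d, Age=P60): row 4 → PatientID = L61 ✓
(Doctor=r, Age=P60): row 6 → PatientID = L24 ✓
(Doctor=c, Age=P60): row 7 → PatientID = L32 ✓
(Doctor=d, Age=P30): row 8 → PatientID = L17 ✓
(Doctor=r, Age=P84): row 9 → PatientID = L24 ✓
(Doctor=p, Age=P83): row 10 → PatientID = L49 ✓
(Doctor=c, Age=P83): row 11 → PatientID = L24 ✓
(Doctor=p, Age=P60): row 12 → PatientID = L28 ✓
(Doctor=c, Age=P84): row 13 → PatientID = L55 ✓
(Doctor=r, Age=P30): row 14 → PatientID = L55 ✓
(Doctor=p, Age=P30): rows 15, 16 → PatientID takes values {L53, L32} — violation
(Doctor=p, Age=P84): row 17 → PatientID = L95 ✓
Two rows agree on {Doctor, Age} but differ on PatientID, so {Doctor, Age} -> PatientID does not hold.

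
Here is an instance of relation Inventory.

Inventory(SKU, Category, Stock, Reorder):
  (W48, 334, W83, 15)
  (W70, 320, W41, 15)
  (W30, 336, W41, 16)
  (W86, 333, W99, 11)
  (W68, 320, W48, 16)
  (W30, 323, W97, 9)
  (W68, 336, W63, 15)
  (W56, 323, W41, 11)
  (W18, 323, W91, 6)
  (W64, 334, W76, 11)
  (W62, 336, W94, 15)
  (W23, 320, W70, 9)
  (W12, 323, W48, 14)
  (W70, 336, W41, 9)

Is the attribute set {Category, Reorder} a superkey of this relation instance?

Two distinct rows share (Category=336, Reorder=15), so {Category, Reorder} does not determine every attribute — not a superkey.

No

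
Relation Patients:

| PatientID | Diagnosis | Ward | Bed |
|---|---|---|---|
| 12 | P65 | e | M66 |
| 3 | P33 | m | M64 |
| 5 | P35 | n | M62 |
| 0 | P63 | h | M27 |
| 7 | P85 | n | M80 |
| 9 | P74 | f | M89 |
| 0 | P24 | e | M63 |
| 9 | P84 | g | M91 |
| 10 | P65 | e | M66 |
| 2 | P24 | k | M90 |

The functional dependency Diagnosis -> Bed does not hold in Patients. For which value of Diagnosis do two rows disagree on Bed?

P24

Diagnosis=P65: 2 rows → Bed = M66, M66 ✓
Diagnosis=P33: 1 row → Bed = M64 ✓
Diagnosis=P35: 1 row → Bed = M62 ✓
Diagnosis=P63: 1 row → Bed = M27 ✓
Diagnosis=P85: 1 row → Bed = M80 ✓
Diagnosis=P74: 1 row → Bed = M89 ✓
Diagnosis=P24: 2 rows → Bed takes values {M63, M90} — violation
Diagnosis=P84: 1 row → Bed = M91 ✓
The only Diagnosis value with inconsistent Bed is Diagnosis=P24.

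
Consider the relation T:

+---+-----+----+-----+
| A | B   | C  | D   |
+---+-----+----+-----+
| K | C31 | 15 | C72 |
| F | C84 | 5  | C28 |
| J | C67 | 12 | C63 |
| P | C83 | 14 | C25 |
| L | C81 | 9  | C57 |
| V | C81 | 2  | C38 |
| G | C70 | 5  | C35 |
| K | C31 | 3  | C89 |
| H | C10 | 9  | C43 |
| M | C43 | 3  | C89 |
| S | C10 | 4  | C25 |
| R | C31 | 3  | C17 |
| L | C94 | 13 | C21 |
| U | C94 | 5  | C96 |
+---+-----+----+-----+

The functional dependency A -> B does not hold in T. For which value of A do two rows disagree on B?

L

A=K: 2 rows → B = C31, C31 ✓
A=F: 1 row → B = C84 ✓
A=J: 1 row → B = C67 ✓
A=P: 1 row → B = C83 ✓
A=L: 2 rows → B takes values {C81, C94} — violation
A=V: 1 row → B = C81 ✓
A=G: 1 row → B = C70 ✓
A=H: 1 row → B = C10 ✓
A=M: 1 row → B = C43 ✓
A=S: 1 row → B = C10 ✓
A=R: 1 row → B = C31 ✓
A=U: 1 row → B = C94 ✓
The only A value with inconsistent B is A=L.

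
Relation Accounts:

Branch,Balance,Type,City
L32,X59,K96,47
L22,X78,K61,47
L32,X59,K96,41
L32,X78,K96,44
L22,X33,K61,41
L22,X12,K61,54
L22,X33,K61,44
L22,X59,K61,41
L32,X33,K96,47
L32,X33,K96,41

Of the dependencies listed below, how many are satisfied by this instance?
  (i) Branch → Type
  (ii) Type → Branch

(i) Branch → Type: every LHS value maps to a single RHS value — holds.
(ii) Type → Branch: every LHS value maps to a single RHS value — holds.
2 of the 2 dependencies hold.

2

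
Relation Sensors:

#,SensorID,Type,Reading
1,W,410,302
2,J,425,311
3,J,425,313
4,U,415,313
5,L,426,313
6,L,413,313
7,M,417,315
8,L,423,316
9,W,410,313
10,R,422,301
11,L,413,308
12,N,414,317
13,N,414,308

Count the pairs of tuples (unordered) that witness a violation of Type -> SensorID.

0

Type=410: all 2 rows agree on SensorID — 0 pairs.
Type=425: all 2 rows agree on SensorID — 0 pairs.
Type=413: all 2 rows agree on SensorID — 0 pairs.
Type=414: all 2 rows agree on SensorID — 0 pairs.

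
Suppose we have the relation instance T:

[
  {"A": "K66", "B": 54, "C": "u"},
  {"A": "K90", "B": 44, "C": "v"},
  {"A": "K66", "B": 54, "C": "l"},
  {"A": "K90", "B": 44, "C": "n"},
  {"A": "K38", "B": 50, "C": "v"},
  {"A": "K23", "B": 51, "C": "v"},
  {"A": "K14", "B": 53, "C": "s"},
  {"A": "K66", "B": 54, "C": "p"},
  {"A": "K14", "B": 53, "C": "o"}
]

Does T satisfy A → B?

A=K66: 3 rows → B = 54, 54, 54 ✓
A=K90: 2 rows → B = 44, 44 ✓
A=K38: 1 row → B = 50 ✓
A=K23: 1 row → B = 51 ✓
A=K14: 2 rows → B = 53, 53 ✓
Every A value is associated with a single B value, so A → B holds.

Yes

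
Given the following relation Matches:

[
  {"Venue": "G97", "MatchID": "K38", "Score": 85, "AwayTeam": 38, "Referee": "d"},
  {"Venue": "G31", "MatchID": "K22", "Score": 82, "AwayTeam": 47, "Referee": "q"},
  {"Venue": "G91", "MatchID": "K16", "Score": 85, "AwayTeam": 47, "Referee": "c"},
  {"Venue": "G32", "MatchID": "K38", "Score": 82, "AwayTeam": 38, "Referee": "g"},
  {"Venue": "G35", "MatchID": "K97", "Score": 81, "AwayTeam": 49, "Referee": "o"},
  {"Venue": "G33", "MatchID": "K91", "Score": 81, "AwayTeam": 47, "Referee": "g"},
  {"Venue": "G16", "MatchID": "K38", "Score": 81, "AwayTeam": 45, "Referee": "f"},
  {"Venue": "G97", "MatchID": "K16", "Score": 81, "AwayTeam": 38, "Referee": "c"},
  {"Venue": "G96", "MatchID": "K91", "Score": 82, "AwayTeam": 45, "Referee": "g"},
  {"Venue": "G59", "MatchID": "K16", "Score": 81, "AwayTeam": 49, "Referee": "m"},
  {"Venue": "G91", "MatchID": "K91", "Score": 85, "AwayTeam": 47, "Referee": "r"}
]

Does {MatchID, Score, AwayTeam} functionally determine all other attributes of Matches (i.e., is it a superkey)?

All 11 rows have distinct {MatchID, Score, AwayTeam} values, so {MatchID, Score, AwayTeam} → (all attributes) holds and {MatchID, Score, AwayTeam} is a superkey.

Yes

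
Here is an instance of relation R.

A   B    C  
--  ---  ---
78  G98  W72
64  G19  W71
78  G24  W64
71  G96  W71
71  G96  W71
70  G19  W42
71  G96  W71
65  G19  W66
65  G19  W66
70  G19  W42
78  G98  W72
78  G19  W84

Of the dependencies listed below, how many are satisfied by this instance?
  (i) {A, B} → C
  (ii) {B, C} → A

2

(i) {A, B} → C: every LHS value maps to a single RHS value — holds.
(ii) {B, C} → A: every LHS value maps to a single RHS value — holds.
2 of the 2 dependencies hold.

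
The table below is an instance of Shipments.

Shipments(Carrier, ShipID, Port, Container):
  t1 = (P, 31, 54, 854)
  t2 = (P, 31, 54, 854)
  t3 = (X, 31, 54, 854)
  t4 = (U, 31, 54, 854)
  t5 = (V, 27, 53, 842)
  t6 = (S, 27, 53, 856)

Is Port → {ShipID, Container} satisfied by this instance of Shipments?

Port=54: rows 1, 2, 3, 4 → {ShipID,Container} = (31, 854), (31, 854), (31, 854), (31, 854) ✓
Port=53: rows 5, 6 → {ShipID,Container} takes values {(27, 842), (27, 856)} — violation
Two rows agree on Port but differ on {ShipID, Container}, so Port → {ShipID, Container} does not hold.

No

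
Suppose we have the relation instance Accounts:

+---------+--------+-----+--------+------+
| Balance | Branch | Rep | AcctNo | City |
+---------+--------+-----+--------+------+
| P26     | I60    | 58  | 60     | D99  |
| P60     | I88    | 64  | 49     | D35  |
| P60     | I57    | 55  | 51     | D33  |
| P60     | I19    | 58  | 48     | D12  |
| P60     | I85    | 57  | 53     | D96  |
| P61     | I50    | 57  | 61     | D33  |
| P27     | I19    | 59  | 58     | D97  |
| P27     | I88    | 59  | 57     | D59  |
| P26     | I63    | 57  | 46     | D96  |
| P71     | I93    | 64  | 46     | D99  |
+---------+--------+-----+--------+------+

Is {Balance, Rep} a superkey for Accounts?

No

Two distinct rows share (Balance=P27, Rep=59), so {Balance, Rep} does not determine every attribute — not a superkey.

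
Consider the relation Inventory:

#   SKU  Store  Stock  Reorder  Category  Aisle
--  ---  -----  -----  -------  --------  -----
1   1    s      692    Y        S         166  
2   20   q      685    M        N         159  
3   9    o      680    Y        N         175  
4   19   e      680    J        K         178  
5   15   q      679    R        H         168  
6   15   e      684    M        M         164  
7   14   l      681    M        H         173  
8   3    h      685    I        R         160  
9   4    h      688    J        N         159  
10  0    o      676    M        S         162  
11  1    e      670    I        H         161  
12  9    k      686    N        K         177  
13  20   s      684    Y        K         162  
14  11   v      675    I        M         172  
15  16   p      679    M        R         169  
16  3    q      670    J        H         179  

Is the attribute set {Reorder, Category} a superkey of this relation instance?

Yes

All 16 rows have distinct {Reorder, Category} values, so {Reorder, Category} → (all attributes) holds and {Reorder, Category} is a superkey.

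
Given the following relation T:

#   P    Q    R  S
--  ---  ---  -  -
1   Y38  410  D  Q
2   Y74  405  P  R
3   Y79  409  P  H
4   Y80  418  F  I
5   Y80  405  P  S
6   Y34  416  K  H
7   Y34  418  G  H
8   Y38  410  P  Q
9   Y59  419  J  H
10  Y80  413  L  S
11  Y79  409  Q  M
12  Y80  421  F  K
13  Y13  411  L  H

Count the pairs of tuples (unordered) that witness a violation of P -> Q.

P=Y38: all 2 rows agree on Q — 0 pairs.
P=Y79: all 2 rows agree on Q — 0 pairs.
P=Y80: violating pairs (4,5), (4,10), (4,12), (5,10), (5,12), (10,12) — 6 pairs.
P=Y34: violating pairs (6,7) — 1 pair.

7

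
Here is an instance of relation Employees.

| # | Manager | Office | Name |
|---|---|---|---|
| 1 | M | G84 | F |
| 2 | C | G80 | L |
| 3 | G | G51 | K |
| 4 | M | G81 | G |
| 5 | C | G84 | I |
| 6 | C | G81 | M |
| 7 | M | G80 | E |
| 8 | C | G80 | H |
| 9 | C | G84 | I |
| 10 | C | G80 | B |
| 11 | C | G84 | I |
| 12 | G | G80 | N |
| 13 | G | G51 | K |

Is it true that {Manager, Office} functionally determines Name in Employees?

(Manager=M, Office=G84): row 1 → Name = F ✓
(Manager=C, Office=G80): rows 2, 8, 10 → Name takes values {L, H, B} — violation
(Manager=G, Office=G51): rows 3, 13 → Name = K, K ✓
(Manager=M, Office=G81): row 4 → Name = G ✓
(Manager=C, Office=G84): rows 5, 9, 11 → Name = I, I, I ✓
(Manager=C, Office=G81): row 6 → Name = M ✓
(Manager=M, Office=G80): row 7 → Name = E ✓
(Manager=G, Office=G80): row 12 → Name = N ✓
Two rows agree on {Manager, Office} but differ on Name, so {Manager, Office} -> Name does not hold.

No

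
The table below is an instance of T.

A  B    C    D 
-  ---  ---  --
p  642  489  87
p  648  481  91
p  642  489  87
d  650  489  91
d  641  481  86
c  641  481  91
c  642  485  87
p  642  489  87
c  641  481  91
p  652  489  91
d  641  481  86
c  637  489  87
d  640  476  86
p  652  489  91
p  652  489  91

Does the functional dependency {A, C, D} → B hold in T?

(A=p, C=489, D=87): 3 rows → B = 642, 642, 642 ✓
(A=p, C=481, D=91): 1 row → B = 648 ✓
(A=d, C=489, D=91): 1 row → B = 650 ✓
(A=d, C=481, D=86): 2 rows → B = 641, 641 ✓
(A=c, C=481, D=91): 2 rows → B = 641, 641 ✓
(A=c, C=485, D=87): 1 row → B = 642 ✓
(A=p, C=489, D=91): 3 rows → B = 652, 652, 652 ✓
(A=c, C=489, D=87): 1 row → B = 637 ✓
(A=d, C=476, D=86): 1 row → B = 640 ✓
Every {A, C, D} value is associated with a single B value, so {A, C, D} → B holds.

Yes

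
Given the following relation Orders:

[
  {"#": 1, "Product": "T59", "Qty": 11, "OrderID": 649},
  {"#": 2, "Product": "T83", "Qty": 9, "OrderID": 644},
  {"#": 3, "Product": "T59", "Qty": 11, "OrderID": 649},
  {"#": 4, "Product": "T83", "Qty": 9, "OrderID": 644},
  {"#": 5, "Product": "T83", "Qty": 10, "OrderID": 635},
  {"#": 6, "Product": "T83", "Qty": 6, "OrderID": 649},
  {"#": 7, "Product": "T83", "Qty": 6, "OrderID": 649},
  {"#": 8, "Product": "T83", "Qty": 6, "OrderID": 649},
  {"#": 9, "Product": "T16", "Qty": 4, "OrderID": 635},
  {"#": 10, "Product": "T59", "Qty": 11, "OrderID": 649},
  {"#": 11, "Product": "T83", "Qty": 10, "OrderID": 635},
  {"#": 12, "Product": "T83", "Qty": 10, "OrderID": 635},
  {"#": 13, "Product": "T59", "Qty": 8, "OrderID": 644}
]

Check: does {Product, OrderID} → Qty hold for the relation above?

Yes

(Product=T59, OrderID=649): rows 1, 3, 10 → Qty = 11, 11, 11 ✓
(Product=T83, OrderID=644): rows 2, 4 → Qty = 9, 9 ✓
(Product=T83, OrderID=635): rows 5, 11, 12 → Qty = 10, 10, 10 ✓
(Product=T83, OrderID=649): rows 6, 7, 8 → Qty = 6, 6, 6 ✓
(Product=T16, OrderID=635): row 9 → Qty = 4 ✓
(Product=T59, OrderID=644): row 13 → Qty = 8 ✓
Every {Product, OrderID} value is associated with a single Qty value, so {Product, OrderID} → Qty holds.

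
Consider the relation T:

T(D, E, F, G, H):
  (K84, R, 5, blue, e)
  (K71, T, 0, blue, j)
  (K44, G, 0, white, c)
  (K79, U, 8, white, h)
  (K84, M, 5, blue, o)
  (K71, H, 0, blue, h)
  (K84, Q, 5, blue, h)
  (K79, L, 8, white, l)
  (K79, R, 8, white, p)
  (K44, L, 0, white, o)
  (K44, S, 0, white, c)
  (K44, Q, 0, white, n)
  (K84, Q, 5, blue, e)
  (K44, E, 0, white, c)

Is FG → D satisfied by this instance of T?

Yes

(F=5, G=blue): 4 rows → D = K84, K84, K84, K84 ✓
(F=0, G=blue): 2 rows → D = K71, K71 ✓
(F=0, G=white): 5 rows → D = K44, K44, K44, K44, K44 ✓
(F=8, G=white): 3 rows → D = K79, K79, K79 ✓
Every FG value is associated with a single D value, so FG → D holds.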